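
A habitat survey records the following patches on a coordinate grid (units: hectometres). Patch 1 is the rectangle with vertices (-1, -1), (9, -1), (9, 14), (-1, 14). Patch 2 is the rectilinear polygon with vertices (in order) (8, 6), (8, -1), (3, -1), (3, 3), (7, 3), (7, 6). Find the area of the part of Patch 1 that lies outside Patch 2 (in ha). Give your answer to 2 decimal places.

127.00

|Patch 1| = 150, |Patch 1∩Patch 2| = 23.
|Patch 1 ∖ Patch 2| = |Patch 1| − |Patch 1∩Patch 2| = 150 − 23 = 127.00.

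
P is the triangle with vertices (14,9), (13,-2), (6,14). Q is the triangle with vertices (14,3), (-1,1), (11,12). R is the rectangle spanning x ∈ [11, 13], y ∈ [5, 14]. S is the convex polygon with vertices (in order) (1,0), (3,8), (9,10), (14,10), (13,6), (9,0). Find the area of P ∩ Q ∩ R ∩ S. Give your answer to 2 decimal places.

7.00

The intersection is the polygon with vertices (13,6), (12.333,5), (11,5), (11,10), (11.667,10).
By the shoelace formula its area is 7.00.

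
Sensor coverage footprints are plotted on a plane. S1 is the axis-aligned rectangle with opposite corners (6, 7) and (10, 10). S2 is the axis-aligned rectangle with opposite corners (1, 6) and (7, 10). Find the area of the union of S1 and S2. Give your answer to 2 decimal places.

33.00

By inclusion–exclusion:
Individual areas: |S1| = 12, |S2| = 24.
|S1∩S2|: x∈[6,7], y∈[7,10] → 1·3 = 3.
|S1 ∪ S2| = 36 − 3 = 33.00.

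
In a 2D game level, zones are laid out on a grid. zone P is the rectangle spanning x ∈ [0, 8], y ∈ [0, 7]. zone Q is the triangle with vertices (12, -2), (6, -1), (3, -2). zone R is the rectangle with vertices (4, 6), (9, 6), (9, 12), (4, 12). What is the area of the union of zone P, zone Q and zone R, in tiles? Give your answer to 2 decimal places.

By inclusion–exclusion:
Individual areas: |zone P| = 56, |zone Q| = 4.5, |zone R| = 30.
|zone P∩zone Q| = 0.
|zone P∩zone R|: x∈[4,8], y∈[6,7] → 4·1 = 4.
|zone Q∩zone R| = 0.
|zone P∩zone Q∩zone R| = 0.
|zone P ∪ zone Q ∪ zone R| = 90.5 − 4 + 0 = 86.50.

86.50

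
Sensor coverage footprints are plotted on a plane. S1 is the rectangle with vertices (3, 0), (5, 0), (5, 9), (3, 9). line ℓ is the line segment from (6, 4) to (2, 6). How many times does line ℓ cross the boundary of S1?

The segment meets the boundary at (3,5.5), (5,4.5).

2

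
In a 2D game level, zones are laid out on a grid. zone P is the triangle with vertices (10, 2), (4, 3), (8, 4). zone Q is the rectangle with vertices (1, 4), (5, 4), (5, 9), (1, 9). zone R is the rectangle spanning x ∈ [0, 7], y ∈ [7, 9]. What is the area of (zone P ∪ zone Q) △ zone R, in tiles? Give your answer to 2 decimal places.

|zone P ∪ zone Q| = 25.
|(zone P ∪ zone Q) ∩ zone R| = 8.
|(zone P ∪ zone Q) △ zone R| = 25 + 14 − 16 = 23.00.

23.00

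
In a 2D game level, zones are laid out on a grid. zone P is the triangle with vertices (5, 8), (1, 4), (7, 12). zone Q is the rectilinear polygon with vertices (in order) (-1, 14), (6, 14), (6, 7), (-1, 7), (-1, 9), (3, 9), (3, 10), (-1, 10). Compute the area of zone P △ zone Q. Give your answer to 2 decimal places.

|zone P| = 4, |zone Q| = 45, |zone P∩zone Q| = 2.5417.
|zone P △ zone Q| = |zone P| + |zone Q| − 2·|zone P∩zone Q| = 4 + 45 − 5.0833 = 43.92.

43.92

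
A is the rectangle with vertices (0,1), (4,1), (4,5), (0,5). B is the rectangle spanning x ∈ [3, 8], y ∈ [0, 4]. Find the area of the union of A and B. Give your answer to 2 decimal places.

By inclusion–exclusion:
Individual areas: |A| = 16, |B| = 20.
|A∩B|: x∈[3,4], y∈[1,4] → 1·3 = 3.
|A ∪ B| = 36 − 3 = 33.00.

33.00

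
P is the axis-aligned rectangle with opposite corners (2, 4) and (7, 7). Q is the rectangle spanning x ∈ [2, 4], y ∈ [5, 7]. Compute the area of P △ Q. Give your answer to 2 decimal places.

|P∩Q|: x∈[2,4], y∈[5,7] → 2·2 = 4.
|P △ Q| = |P| + |Q| − 2·|P∩Q| = 15 + 4 − 8 = 11.00.

11.00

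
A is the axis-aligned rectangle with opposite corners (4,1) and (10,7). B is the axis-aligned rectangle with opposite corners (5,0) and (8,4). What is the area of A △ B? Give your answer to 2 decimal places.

30.00

|A∩B|: x∈[5,8], y∈[1,4] → 3·3 = 9.
|A △ B| = |A| + |B| − 2·|A∩B| = 36 + 12 − 18 = 30.00.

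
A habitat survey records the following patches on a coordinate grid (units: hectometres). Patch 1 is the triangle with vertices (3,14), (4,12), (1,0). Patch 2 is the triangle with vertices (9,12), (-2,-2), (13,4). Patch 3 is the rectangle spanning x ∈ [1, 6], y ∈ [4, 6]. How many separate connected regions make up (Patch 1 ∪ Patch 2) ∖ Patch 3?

(Patch 1 ∪ Patch 2) ∖ Patch 3 splits into 2 disjoint pieces (area 7.0714, area 67.5397).

2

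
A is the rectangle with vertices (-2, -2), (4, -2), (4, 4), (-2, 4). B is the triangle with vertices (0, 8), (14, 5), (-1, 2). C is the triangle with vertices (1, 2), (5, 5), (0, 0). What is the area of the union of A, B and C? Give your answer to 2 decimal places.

By inclusion–exclusion:
Individual areas: |A| = 36, |B| = 43.5, |C| = 2.5.
|A∩B| = 7.1667.
|A∩C| = 2.3333.
|B∩C| = 0.9205.
|A∩B∩C| = 0.7538.
|A ∪ B ∪ C| = 82 − 10.4205 + 0.7538 = 72.33.

72.33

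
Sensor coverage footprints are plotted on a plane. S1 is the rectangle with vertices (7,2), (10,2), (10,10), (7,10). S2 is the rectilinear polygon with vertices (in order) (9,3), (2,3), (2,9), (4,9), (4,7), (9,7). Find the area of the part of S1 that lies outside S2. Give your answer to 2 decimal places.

|S1| = 24, |S1∩S2| = 8.
|S1 ∖ S2| = |S1| − |S1∩S2| = 24 − 8 = 16.00.

16.00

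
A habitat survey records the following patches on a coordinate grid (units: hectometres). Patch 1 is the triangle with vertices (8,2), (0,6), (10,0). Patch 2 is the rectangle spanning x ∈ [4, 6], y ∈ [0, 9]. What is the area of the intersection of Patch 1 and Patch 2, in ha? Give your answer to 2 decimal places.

The intersection is the polygon with vertices (6,3), (6,2.4), (4,3.6), (4,4).
By the shoelace formula its area is 1.00.

1.00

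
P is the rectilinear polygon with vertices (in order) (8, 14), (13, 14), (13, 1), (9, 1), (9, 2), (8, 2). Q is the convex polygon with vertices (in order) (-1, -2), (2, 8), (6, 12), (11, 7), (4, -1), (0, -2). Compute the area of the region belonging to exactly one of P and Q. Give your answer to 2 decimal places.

|P| = 64, |Q| = 83.5, |P∩Q| = 9.6429.
|P △ Q| = |P| + |Q| − 2·|P∩Q| = 64 + 83.5 − 19.2857 = 128.21.

128.21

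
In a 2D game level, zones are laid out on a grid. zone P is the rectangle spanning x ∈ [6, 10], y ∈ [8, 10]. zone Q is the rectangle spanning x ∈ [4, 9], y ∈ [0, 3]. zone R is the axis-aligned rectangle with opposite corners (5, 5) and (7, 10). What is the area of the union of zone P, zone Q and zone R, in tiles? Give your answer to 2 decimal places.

31.00

By inclusion–exclusion:
Individual areas: |zone P| = 8, |zone Q| = 15, |zone R| = 10.
|zone P∩zone Q| = 0 (no overlap).
|zone P∩zone R|: x∈[6,7], y∈[8,10] → 1·2 = 2.
|zone Q∩zone R| = 0 (no overlap).
|zone P∩zone Q∩zone R| = 0.
|zone P ∪ zone Q ∪ zone R| = 33 − 2 + 0 = 31.00.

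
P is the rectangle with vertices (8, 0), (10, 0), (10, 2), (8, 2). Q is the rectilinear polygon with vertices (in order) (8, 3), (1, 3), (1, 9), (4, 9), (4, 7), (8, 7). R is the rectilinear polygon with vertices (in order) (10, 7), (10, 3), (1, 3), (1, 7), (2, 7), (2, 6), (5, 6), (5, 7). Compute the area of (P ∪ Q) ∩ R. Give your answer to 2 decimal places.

The region (P ∪ Q) ∩ R is the polygon with vertices (1,3), (1,7), (2,7), (2,6), (5,6), (5,7), (8,7), (8,3).
By the shoelace formula its area is 25.00.

25.00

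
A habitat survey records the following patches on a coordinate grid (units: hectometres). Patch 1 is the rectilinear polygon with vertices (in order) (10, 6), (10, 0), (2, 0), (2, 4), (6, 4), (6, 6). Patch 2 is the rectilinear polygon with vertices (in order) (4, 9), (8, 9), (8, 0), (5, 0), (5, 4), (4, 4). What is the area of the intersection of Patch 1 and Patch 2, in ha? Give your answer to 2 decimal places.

16.00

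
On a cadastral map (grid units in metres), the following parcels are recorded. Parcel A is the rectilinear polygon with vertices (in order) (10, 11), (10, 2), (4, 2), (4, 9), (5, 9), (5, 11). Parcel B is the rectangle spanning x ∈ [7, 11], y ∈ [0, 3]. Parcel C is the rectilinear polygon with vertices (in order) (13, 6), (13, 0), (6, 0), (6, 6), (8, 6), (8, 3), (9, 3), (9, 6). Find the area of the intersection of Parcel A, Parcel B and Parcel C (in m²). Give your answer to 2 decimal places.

3.00

The intersection is the polygon with vertices (7,2), (7,3), (8,3), (9,3), (10,3), (10,2).
By the shoelace formula its area is 3.00.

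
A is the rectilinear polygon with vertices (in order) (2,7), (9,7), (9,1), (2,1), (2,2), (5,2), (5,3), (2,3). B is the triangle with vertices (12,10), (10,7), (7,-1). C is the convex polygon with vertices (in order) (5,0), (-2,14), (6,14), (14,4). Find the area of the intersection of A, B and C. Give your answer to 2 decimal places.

The intersection is the polygon with vertices (8.076,1.367), (7.85,1.267), (9,4.333), (9,3.4).
By the shoelace formula its area is 0.72.

0.72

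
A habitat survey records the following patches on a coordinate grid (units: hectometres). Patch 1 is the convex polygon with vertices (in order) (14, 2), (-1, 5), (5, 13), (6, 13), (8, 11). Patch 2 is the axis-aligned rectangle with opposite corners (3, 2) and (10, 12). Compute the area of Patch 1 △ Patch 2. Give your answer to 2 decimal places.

|Patch 1| = 77.5, |Patch 2| = 70, |Patch 1∩Patch 2| = 52.9583.
|Patch 1 △ Patch 2| = |Patch 1| + |Patch 2| − 2·|Patch 1∩Patch 2| = 77.5 + 70 − 105.9167 = 41.58.

41.58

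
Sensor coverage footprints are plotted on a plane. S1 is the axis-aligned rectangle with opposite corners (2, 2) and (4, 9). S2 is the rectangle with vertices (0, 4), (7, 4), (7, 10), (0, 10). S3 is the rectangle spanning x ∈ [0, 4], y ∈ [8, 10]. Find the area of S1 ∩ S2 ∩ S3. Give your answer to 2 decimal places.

The intersection is the polygon with vertices (4,9), (4,8), (2,8), (2,9).
By the shoelace formula its area is 2.00.

2.00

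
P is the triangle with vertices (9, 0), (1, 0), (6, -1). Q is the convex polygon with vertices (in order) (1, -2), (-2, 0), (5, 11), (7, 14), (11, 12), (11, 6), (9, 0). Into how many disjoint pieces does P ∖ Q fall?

1

P ∖ Q is a single connected region.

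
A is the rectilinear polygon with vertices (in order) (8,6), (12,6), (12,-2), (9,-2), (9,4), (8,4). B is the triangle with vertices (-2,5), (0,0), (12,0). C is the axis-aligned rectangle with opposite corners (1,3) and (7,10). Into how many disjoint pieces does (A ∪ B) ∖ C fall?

1

(A ∪ B) ∖ C is a single connected region.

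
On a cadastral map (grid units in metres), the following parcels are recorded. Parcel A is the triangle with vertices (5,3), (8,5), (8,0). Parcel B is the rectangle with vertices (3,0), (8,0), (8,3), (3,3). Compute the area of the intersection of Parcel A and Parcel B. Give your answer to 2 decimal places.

4.50

The intersection is the polygon with vertices (8,0), (5,3), (8,3).
By the shoelace formula its area is 4.50.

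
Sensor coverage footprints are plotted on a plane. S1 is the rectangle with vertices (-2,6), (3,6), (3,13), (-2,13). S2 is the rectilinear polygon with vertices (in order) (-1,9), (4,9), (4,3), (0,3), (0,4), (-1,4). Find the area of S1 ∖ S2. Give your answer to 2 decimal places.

23.00

|S1| = 35, |S1∩S2| = 12.
|S1 ∖ S2| = |S1| − |S1∩S2| = 35 − 12 = 23.00.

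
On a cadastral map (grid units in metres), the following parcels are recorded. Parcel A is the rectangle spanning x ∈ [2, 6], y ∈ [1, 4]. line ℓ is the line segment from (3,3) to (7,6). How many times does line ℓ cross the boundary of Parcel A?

The segment meets the boundary at (4.333,4).

1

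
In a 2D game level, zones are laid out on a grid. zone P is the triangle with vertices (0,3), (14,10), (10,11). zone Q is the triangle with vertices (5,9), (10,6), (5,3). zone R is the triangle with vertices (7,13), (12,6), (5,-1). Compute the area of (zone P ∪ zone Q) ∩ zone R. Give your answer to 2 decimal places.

The region (zone P ∪ zone Q) ∩ zone R is the polygon with vertices (6.429,8.143), (9,10.2), (10.421,8.21), (8.182,7.091), (10,6), (5.625,3.375), (6.316,8.21).
By the shoelace formula its area is 15.85.

15.85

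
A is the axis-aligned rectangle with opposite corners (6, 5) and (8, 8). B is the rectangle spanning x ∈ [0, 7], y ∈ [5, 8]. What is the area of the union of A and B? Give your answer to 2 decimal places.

24.00

By inclusion–exclusion:
Individual areas: |A| = 6, |B| = 21.
|A∩B|: x∈[6,7], y∈[5,8] → 1·3 = 3.
|A ∪ B| = 27 − 3 = 24.00.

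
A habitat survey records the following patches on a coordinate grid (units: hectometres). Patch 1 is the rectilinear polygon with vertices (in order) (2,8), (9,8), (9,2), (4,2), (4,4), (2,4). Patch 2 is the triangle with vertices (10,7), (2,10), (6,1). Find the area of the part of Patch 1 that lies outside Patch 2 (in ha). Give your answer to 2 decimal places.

|Patch 1| = 38, |Patch 1∩Patch 2| = 24.0625.
|Patch 1 ∖ Patch 2| = |Patch 1| − |Patch 1∩Patch 2| = 38 − 24.0625 = 13.94.

13.94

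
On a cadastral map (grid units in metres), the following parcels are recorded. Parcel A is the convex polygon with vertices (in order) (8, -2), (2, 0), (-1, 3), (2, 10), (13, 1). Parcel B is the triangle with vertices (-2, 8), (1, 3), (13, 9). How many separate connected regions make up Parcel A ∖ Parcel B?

2

Parcel A ∖ Parcel B splits into 2 disjoint pieces (area 59.6686, area 2.3605).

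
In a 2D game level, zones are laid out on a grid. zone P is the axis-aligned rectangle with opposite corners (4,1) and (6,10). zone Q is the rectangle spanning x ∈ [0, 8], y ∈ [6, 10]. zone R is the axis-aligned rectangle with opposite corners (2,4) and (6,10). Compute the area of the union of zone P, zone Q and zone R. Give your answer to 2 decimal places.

By inclusion–exclusion:
Individual areas: |zone P| = 18, |zone Q| = 32, |zone R| = 24.
|zone P∩zone Q|: x∈[4,6], y∈[6,10] → 2·4 = 8.
|zone P∩zone R|: x∈[4,6], y∈[4,10] → 2·6 = 12.
|zone Q∩zone R|: x∈[2,6], y∈[6,10] → 4·4 = 16.
|zone P∩zone Q∩zone R| = 8.
|zone P ∪ zone Q ∪ zone R| = 74 − 36 + 8 = 46.00.

46.00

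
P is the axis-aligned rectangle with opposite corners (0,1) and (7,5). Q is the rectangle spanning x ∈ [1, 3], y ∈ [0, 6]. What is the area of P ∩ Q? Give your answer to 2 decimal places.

|P∩Q|: x∈[1,3], y∈[1,5] → 2·4 = 8.

8.00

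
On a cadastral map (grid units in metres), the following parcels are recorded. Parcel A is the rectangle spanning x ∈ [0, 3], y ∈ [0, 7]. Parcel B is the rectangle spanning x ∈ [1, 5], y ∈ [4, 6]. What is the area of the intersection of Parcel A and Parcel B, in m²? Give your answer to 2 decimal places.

4.00

|Parcel A∩Parcel B|: x∈[1,3], y∈[4,6] → 2·2 = 4.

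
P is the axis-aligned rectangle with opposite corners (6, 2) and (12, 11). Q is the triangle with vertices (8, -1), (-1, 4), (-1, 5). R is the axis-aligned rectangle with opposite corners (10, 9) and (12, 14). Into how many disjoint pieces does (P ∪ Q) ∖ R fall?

(P ∪ Q) ∖ R splits into 2 disjoint pieces (area 50, area 4.5).

2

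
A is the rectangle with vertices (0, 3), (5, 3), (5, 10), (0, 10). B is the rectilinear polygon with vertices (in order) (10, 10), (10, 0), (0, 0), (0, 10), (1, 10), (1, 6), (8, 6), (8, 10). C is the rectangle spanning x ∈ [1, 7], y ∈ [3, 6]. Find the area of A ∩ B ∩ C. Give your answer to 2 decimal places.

The intersection is the polygon with vertices (1,3), (1,6), (5,6), (5,3).
By the shoelace formula its area is 12.00.

12.00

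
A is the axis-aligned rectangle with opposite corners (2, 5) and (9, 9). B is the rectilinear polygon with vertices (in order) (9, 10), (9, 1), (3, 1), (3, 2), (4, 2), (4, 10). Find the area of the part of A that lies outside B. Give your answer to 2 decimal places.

8.00

|A| = 28, |A∩B| = 20.
|A ∖ B| = |A| − |A∩B| = 28 − 20 = 8.00.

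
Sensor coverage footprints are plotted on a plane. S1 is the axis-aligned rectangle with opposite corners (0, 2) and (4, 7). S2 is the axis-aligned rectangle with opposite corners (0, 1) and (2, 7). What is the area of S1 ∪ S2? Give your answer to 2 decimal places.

22.00

By inclusion–exclusion:
Individual areas: |S1| = 20, |S2| = 12.
|S1∩S2|: x∈[0,2], y∈[2,7] → 2·5 = 10.
|S1 ∪ S2| = 32 − 10 = 22.00.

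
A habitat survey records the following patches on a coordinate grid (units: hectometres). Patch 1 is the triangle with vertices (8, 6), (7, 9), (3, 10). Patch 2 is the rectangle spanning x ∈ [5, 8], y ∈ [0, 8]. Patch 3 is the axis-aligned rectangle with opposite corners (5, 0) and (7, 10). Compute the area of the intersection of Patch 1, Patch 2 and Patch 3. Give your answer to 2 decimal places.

0.90

The intersection is the polygon with vertices (5.5,8), (7,8), (7,6.8).
By the shoelace formula its area is 0.90.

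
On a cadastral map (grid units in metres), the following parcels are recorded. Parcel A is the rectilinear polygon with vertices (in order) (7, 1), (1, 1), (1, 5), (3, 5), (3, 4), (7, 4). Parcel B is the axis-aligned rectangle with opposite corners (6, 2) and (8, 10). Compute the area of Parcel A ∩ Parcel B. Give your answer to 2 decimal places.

The intersection is the polygon with vertices (7,4), (7,2), (6,2), (6,4).
By the shoelace formula its area is 2.00.

2.00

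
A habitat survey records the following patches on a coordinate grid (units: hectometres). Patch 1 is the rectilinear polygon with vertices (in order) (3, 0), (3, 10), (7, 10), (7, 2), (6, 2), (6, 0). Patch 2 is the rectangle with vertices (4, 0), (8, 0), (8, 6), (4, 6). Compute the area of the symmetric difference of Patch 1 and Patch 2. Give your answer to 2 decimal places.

30.00

|Patch 1| = 38, |Patch 2| = 24, |Patch 1∩Patch 2| = 16.
|Patch 1 △ Patch 2| = |Patch 1| + |Patch 2| − 2·|Patch 1∩Patch 2| = 38 + 24 − 32 = 30.00.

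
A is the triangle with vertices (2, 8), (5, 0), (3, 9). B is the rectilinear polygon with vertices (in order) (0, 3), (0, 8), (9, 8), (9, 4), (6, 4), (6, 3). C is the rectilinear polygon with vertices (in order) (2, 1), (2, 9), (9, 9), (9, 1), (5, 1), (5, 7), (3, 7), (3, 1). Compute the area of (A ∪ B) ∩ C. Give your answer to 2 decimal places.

24.61

|A ∪ B| = 43.2986.
|(A ∪ B) ∩ C| = 24.61.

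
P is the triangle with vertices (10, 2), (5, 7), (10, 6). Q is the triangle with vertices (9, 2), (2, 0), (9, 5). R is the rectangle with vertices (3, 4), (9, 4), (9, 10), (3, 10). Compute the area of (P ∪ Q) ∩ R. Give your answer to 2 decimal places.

5.93

The region (P ∪ Q) ∩ R is the polygon with vertices (7.833,4.167), (5,7), (9,6.2), (9,4), (7.6,4).
By the shoelace formula its area is 5.93.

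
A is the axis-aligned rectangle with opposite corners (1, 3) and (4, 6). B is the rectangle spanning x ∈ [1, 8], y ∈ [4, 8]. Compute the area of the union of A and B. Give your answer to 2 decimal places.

By inclusion–exclusion:
Individual areas: |A| = 9, |B| = 28.
|A∩B|: x∈[1,4], y∈[4,6] → 3·2 = 6.
|A ∪ B| = 37 − 6 = 31.00.

31.00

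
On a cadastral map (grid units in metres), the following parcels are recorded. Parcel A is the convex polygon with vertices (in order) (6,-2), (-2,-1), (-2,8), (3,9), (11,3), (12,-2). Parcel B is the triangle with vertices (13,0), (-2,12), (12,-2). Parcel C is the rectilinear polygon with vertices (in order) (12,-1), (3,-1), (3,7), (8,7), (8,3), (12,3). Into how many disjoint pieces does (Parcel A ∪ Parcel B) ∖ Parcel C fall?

(Parcel A ∪ Parcel B) ∖ Parcel C splits into 2 disjoint pieces (area 62.9, area 3.375).

2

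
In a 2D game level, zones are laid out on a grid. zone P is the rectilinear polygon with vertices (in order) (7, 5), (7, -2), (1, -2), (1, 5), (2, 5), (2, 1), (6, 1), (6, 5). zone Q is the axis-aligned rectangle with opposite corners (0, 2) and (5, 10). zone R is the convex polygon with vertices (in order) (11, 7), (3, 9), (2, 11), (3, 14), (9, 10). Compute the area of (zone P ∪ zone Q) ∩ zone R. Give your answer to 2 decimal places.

2.75

The region (zone P ∪ zone Q) ∩ zone R is the polygon with vertices (5,10), (5,8.5), (3,9), (2.5,10).
By the shoelace formula its area is 2.75.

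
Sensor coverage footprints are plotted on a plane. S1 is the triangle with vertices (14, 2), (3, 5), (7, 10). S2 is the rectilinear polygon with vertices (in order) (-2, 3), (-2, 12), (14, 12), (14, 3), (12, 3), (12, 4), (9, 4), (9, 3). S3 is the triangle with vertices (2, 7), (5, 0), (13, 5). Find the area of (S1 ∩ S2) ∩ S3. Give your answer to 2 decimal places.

15.23

The region (S1 ∩ S2) ∩ S3 is the polygon with vertices (4.27,6.587), (11.068,5.351), (11.95,4.343), (11.4,4), (9,4), (9,3.364), (3,5).
By the shoelace formula its area is 15.23.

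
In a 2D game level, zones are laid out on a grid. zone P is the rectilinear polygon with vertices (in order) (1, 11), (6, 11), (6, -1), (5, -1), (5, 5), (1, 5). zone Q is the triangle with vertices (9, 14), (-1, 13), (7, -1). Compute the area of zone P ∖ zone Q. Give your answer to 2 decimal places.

8.41

|zone P| = 36, |zone P∩zone Q| = 27.5893.
|zone P ∖ zone Q| = |zone P| − |zone P∩zone Q| = 36 − 27.5893 = 8.41.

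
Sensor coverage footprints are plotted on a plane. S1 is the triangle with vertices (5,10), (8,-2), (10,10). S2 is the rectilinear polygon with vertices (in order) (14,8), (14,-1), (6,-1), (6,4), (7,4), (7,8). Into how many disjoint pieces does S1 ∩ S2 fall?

1

S1 ∩ S2 is a single connected region.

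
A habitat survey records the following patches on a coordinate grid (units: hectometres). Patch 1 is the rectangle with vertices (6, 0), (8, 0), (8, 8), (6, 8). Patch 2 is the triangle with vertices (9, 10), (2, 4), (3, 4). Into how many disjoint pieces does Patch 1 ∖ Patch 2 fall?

Patch 1 ∖ Patch 2 splits into 2 disjoint pieces (area 15.5, area 0.1905).

2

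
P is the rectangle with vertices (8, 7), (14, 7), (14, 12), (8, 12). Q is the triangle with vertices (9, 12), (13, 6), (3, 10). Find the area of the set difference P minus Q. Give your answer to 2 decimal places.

18.08

|P| = 30, |P∩Q| = 11.9167.
|P ∖ Q| = |P| − |P∩Q| = 30 − 11.9167 = 18.08.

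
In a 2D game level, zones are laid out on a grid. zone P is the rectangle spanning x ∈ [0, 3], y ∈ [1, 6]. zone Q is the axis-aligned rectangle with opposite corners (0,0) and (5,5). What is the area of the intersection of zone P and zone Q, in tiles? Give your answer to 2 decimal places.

|zone P∩zone Q|: x∈[0,3], y∈[1,5] → 3·4 = 12.

12.00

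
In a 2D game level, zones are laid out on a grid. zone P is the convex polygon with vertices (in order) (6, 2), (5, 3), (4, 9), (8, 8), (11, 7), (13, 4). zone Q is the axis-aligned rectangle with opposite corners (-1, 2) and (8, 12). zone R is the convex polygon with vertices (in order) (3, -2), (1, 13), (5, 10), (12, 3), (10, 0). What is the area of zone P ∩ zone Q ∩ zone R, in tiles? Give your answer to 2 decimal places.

The intersection is the polygon with vertices (4,9), (6.667,8.333), (8,7), (8,2.571), (6,2), (5,3).
By the shoelace formula its area is 20.26.

20.26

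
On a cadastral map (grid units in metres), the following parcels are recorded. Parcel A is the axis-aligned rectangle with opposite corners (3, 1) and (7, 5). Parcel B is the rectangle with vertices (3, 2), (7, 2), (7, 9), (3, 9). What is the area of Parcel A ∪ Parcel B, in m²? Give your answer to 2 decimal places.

By inclusion–exclusion:
Individual areas: |Parcel A| = 16, |Parcel B| = 28.
|Parcel A∩Parcel B|: x∈[3,7], y∈[2,5] → 4·3 = 12.
|Parcel A ∪ Parcel B| = 44 − 12 = 32.00.

32.00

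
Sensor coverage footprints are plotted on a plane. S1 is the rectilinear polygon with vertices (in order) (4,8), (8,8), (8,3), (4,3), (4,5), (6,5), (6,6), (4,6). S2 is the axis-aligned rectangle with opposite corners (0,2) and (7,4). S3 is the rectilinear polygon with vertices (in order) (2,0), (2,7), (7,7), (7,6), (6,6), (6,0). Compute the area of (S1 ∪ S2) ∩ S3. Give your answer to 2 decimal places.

|S1 ∪ S2| = 29.
|(S1 ∪ S2) ∩ S3| = 13.00.

13.00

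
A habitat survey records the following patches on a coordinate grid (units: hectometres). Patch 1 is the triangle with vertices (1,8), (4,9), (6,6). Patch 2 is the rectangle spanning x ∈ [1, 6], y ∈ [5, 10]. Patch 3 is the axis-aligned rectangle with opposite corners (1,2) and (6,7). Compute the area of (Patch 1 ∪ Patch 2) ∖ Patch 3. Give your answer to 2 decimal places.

|Patch 1 ∪ Patch 2| = 25.
|(Patch 1 ∪ Patch 2) ∩ Patch 3| = 10.
|(Patch 1 ∪ Patch 2) ∖ Patch 3| = 25 − 10 = 15.00.

15.00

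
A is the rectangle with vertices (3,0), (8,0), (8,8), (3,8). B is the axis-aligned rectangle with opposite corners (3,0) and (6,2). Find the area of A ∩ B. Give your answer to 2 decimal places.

|A∩B|: x∈[3,6], y∈[0,2] → 3·2 = 6.

6.00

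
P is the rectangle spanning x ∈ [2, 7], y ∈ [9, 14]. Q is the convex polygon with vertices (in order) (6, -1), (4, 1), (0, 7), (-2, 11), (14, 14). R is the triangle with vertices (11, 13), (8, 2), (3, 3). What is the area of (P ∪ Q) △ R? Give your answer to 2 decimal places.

94.49

|P ∪ Q| = 122.9062.
|(P ∪ Q) ∩ R| = 28.7075.
|(P ∪ Q) △ R| = 122.9062 + 29 − 57.415 = 94.49.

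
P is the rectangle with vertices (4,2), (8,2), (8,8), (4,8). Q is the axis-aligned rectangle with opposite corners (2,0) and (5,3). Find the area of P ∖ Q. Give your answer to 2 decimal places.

|P∩Q|: x∈[4,5], y∈[2,3] → 1·1 = 1.
|P| = 24.
|P ∖ Q| = |P| − |P∩Q| = 24 − 1 = 23.00.

23.00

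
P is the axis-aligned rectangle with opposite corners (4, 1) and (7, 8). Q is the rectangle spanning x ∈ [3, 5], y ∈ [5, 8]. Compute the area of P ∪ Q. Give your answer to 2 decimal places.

24.00

By inclusion–exclusion:
Individual areas: |P| = 21, |Q| = 6.
|P∩Q|: x∈[4,5], y∈[5,8] → 1·3 = 3.
|P ∪ Q| = 27 − 3 = 24.00.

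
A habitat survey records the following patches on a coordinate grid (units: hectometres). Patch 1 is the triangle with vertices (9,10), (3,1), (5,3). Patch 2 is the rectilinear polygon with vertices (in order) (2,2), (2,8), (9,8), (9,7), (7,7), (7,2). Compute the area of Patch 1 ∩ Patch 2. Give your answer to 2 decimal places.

2.57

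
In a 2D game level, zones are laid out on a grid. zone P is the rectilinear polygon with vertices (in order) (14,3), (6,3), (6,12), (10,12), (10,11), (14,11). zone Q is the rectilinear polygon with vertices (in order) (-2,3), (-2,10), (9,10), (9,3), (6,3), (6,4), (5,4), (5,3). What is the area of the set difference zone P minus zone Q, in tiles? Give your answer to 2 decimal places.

47.00

|zone P| = 68, |zone P∩zone Q| = 21.
|zone P ∖ zone Q| = |zone P| − |zone P∩zone Q| = 68 − 21 = 47.00.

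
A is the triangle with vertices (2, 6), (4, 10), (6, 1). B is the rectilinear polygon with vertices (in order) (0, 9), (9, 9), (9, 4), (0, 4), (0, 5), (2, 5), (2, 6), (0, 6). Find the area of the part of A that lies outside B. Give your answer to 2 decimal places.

2.96

|A| = 13, |A∩B| = 10.0389.
|A ∖ B| = |A| − |A∩B| = 13 − 10.0389 = 2.96.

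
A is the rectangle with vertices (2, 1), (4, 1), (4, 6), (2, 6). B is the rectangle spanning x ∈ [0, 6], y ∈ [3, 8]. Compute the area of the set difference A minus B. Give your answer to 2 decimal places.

4.00

|A∩B|: x∈[2,4], y∈[3,6] → 2·3 = 6.
|A| = 10.
|A ∖ B| = |A| − |A∩B| = 10 − 6 = 4.00.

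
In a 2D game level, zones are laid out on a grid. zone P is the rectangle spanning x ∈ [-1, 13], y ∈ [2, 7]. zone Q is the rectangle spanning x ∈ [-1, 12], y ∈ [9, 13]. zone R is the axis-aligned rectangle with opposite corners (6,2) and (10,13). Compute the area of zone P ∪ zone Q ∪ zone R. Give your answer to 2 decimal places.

130.00

By inclusion–exclusion:
Individual areas: |zone P| = 70, |zone Q| = 52, |zone R| = 44.
|zone P∩zone Q| = 0 (no overlap).
|zone P∩zone R|: x∈[6,10], y∈[2,7] → 4·5 = 20.
|zone Q∩zone R|: x∈[6,10], y∈[9,13] → 4·4 = 16.
|zone P∩zone Q∩zone R| = 0.
|zone P ∪ zone Q ∪ zone R| = 166 − 36 + 0 = 130.00.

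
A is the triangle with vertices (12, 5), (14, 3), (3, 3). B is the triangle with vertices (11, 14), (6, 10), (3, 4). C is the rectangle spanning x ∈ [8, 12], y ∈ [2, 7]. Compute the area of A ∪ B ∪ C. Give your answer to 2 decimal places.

33.78

By inclusion–exclusion:
Individual areas: |A| = 11, |B| = 9, |C| = 20.
|A∩B| = 0.
|A∩C| = 6.2222.
|B∩C| = 0.
|A∩B∩C| = 0.
|A ∪ B ∪ C| = 40 − 6.2222 + 0 = 33.78.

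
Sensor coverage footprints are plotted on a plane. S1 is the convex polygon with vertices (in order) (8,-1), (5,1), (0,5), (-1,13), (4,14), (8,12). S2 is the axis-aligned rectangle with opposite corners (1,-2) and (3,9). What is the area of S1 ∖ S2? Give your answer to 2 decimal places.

|S1| = 95.5, |S1∩S2| = 11.2.
|S1 ∖ S2| = |S1| − |S1∩S2| = 95.5 − 11.2 = 84.30.

84.30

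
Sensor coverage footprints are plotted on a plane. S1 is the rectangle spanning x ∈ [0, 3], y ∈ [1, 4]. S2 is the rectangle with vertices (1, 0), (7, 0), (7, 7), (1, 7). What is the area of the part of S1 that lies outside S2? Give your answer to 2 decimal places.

3.00

|S1∩S2|: x∈[1,3], y∈[1,4] → 2·3 = 6.
|S1| = 9.
|S1 ∖ S2| = |S1| − |S1∩S2| = 9 − 6 = 3.00.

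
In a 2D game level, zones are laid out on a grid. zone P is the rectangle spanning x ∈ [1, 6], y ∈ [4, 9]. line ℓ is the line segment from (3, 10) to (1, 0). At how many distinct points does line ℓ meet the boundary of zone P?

2

The segment meets the boundary at (1.8,4), (2.8,9).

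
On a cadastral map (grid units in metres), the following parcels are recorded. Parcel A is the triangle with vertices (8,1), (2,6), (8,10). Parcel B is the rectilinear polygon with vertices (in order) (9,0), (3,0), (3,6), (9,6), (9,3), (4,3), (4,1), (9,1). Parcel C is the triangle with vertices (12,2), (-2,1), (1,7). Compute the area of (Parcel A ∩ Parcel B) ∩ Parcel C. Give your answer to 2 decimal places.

The region (Parcel A ∩ Parcel B) ∩ Parcel C is the polygon with vertices (3,6), (3.2,6), (8,3.818), (8,3), (5.6,3), (3,5.167).
By the shoelace formula its area is 6.95.

6.95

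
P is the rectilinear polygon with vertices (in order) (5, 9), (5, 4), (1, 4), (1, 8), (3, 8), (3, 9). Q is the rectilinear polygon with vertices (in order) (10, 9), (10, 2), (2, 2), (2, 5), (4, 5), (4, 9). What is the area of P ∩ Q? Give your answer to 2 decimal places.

The intersection is the polygon with vertices (5,4), (2,4), (2,5), (4,5), (4,9), (5,9).
By the shoelace formula its area is 7.00.

7.00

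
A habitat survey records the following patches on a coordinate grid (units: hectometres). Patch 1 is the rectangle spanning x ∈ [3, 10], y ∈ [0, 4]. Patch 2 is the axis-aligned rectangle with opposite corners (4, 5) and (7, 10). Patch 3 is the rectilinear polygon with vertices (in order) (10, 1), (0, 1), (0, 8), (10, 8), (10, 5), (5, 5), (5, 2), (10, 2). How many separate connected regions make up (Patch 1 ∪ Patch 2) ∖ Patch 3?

3

(Patch 1 ∪ Patch 2) ∖ Patch 3 splits into 3 disjoint pieces (area 7, area 10, area 6).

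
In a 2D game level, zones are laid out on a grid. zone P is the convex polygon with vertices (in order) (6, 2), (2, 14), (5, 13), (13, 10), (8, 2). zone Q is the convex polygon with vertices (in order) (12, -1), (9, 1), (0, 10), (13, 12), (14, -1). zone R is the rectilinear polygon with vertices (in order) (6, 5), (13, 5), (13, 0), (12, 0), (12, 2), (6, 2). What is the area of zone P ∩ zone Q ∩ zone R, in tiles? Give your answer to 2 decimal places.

6.81

The intersection is the polygon with vertices (8,2), (6,4), (6,5), (9.875,5).
By the shoelace formula its area is 6.81.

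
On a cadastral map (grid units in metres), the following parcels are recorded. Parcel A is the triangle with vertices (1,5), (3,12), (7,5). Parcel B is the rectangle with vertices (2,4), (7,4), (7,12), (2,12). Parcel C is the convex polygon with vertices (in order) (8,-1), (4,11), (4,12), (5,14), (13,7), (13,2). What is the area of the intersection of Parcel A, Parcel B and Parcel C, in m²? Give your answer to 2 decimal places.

The intersection is the polygon with vertices (7,5), (6,5), (4.6,9.2).
By the shoelace formula its area is 2.10.

2.10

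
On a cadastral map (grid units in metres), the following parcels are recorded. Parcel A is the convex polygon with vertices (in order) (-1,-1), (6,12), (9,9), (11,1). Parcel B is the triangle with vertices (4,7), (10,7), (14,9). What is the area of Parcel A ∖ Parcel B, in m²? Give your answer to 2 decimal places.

77.12

|Parcel A| = 80, |Parcel A∩Parcel B| = 2.881.
|Parcel A ∖ Parcel B| = |Parcel A| − |Parcel A∩Parcel B| = 80 − 2.881 = 77.12.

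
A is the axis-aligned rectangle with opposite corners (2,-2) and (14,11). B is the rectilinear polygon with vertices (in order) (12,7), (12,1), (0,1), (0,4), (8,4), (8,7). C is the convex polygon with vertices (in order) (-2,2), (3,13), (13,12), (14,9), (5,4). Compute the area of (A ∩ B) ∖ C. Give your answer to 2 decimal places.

|A ∩ B| = 42.
|(A ∩ B) ∩ C| = 2.8857.
|(A ∩ B) ∖ C| = 42 − 2.8857 = 39.11.

39.11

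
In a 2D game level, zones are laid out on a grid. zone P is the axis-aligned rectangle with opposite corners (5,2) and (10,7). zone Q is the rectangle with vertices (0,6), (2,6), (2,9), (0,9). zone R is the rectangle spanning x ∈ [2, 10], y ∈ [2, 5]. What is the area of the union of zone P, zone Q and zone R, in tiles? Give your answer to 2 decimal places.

40.00

By inclusion–exclusion:
Individual areas: |zone P| = 25, |zone Q| = 6, |zone R| = 24.
|zone P∩zone Q| = 0 (no overlap).
|zone P∩zone R|: x∈[5,10], y∈[2,5] → 5·3 = 15.
|zone Q∩zone R| = 0 (no overlap).
|zone P∩zone Q∩zone R| = 0.
|zone P ∪ zone Q ∪ zone R| = 55 − 15 + 0 = 40.00.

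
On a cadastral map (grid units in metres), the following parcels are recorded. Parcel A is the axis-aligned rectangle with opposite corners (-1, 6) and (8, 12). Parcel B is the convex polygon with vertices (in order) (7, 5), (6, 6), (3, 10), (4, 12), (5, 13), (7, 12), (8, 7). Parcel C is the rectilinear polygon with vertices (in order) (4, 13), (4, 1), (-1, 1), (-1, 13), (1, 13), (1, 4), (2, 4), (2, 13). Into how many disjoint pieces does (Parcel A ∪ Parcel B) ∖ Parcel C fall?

2

(Parcel A ∪ Parcel B) ∖ Parcel C splits into 2 disjoint pieces (area 26.25, area 6).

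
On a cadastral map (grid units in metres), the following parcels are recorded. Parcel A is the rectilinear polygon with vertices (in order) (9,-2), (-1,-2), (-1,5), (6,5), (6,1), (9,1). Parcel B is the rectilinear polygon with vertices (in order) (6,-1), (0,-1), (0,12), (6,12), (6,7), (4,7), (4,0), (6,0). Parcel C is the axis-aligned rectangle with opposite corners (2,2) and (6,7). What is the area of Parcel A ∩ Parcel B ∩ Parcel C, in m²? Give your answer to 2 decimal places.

The intersection is the polygon with vertices (4,2), (2,2), (2,5), (4,5).
By the shoelace formula its area is 6.00.

6.00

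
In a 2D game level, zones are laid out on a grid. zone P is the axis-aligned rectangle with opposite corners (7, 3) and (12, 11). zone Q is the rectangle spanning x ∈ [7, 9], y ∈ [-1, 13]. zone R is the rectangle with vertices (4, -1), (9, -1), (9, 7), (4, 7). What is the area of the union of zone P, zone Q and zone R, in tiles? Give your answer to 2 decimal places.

76.00

By inclusion–exclusion:
Individual areas: |zone P| = 40, |zone Q| = 28, |zone R| = 40.
|zone P∩zone Q|: x∈[7,9], y∈[3,11] → 2·8 = 16.
|zone P∩zone R|: x∈[7,9], y∈[3,7] → 2·4 = 8.
|zone Q∩zone R|: x∈[7,9], y∈[-1,7] → 2·8 = 16.
|zone P∩zone Q∩zone R| = 8.
|zone P ∪ zone Q ∪ zone R| = 108 − 40 + 8 = 76.00.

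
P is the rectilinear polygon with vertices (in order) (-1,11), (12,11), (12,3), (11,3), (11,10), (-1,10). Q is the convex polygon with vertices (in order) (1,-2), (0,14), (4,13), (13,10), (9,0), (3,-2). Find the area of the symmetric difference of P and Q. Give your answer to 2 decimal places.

|P| = 20, |Q| = 141.5, |P∩Q| = 14.8646.
|P △ Q| = |P| + |Q| − 2·|P∩Q| = 20 + 141.5 − 29.7292 = 131.77.

131.77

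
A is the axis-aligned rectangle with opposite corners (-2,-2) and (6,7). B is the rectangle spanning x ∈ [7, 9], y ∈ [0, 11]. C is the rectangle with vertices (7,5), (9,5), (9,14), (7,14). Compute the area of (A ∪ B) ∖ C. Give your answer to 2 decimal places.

82.00

|A ∪ B| = 94.
|(A ∪ B) ∩ C| = 12.
|(A ∪ B) ∖ C| = 94 − 12 = 82.00.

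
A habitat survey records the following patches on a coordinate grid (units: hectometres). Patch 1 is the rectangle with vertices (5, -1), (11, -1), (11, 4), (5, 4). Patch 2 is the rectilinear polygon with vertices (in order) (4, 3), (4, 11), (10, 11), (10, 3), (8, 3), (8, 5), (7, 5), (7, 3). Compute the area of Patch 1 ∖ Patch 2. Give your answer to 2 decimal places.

26.00

|Patch 1| = 30, |Patch 1∩Patch 2| = 4.
|Patch 1 ∖ Patch 2| = |Patch 1| − |Patch 1∩Patch 2| = 30 − 4 = 26.00.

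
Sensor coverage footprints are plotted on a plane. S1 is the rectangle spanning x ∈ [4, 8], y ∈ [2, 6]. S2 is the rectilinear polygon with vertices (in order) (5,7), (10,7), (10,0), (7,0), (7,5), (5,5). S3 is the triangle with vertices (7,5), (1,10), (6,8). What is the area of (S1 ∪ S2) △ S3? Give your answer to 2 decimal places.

|S1 ∪ S2| = 35.
|(S1 ∪ S2) ∩ S3| = 1.6667.
|(S1 ∪ S2) △ S3| = 35 + 6.5 − 3.3333 = 38.17.

38.17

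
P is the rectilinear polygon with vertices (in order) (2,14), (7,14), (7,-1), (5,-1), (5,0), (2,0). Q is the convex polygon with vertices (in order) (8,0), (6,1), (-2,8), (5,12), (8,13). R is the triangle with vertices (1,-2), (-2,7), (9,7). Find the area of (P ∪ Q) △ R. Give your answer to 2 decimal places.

|P ∪ Q| = 96.1548.
|(P ∪ Q) ∩ R| = 30.2312.
|(P ∪ Q) △ R| = 96.1548 + 49.5 − 60.4623 = 85.19.

85.19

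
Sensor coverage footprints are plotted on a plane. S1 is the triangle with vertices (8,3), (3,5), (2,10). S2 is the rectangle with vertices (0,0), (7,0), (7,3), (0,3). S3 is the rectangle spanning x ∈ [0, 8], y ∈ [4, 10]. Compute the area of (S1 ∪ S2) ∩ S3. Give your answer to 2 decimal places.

The region (S1 ∪ S2) ∩ S3 is the polygon with vertices (2,10), (7.143,4), (5.5,4), (3,5).
By the shoelace formula its area is 10.68.

10.68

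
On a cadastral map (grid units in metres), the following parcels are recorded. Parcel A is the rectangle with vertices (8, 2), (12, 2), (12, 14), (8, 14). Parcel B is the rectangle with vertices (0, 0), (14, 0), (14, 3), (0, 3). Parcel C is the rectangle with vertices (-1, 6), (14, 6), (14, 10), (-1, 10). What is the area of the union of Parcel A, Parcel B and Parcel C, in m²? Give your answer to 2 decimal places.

130.00

By inclusion–exclusion:
Individual areas: |Parcel A| = 48, |Parcel B| = 42, |Parcel C| = 60.
|Parcel A∩Parcel B|: x∈[8,12], y∈[2,3] → 4·1 = 4.
|Parcel A∩Parcel C|: x∈[8,12], y∈[6,10] → 4·4 = 16.
|Parcel B∩Parcel C| = 0 (no overlap).
|Parcel A∩Parcel B∩Parcel C| = 0.
|Parcel A ∪ Parcel B ∪ Parcel C| = 150 − 20 + 0 = 130.00.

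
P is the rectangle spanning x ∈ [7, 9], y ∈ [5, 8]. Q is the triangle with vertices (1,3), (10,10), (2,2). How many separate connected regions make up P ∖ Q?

2

P ∖ Q splits into 2 disjoint pieces (area 5.5, area 0.0714).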